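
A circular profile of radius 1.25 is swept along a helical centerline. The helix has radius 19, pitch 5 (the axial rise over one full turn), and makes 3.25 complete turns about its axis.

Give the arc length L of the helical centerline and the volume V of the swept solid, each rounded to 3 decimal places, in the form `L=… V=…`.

L=388.327 V=1906.195

2πR = 2π·19 = 119.380521
per-turn = √(119.380521² + 5²) = √(14251.7088 + 25) = √14276.7088 = 119.485182
L = 3.25 × 119.485182 = 388.326842
V = π·1.25² × L = 4.908739 × 388.326842 = 1906.194928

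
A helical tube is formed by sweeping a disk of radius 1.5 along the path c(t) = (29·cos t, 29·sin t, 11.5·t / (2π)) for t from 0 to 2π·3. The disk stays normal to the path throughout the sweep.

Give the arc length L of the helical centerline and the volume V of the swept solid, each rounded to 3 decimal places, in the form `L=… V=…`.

L=547.725 V=3871.638

2πR = 2π·29 = 182.212374
per-turn = √(182.212374² + 11.5²) = √(33201.3492 + 132.25) = √33333.5992 = 182.574914
L = 3 × 182.574914 = 547.724742
V = π·1.5² × L = 7.068583 × 547.724742 = 3871.638057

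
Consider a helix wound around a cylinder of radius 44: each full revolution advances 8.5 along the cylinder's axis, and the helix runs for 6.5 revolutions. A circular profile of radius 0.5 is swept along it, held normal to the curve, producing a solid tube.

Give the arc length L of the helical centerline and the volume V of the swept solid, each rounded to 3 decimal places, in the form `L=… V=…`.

L=1797.840 V=1412.020

2πR = 2π·44 = 276.460154
per-turn = √(276.460154² + 8.5²) = √(76430.2165 + 72.25) = √76502.4665 = 276.590792
L = 6.5 × 276.590792 = 1797.840151
V = π·0.5² × L = 0.785398 × 1797.840151 = 1412.020353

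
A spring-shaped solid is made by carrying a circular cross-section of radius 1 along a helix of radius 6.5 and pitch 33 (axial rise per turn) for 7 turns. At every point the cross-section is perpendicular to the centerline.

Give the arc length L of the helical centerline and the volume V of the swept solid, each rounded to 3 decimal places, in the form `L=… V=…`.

2πR = 2π·6.5 = 40.840704
per-turn = √(40.840704² + 33²) = √(1667.9631 + 1089) = √2756.9631 = 52.506791
L = 7 × 52.506791 = 367.547540
V = π·1² × L = 3.141593 × 367.547540 = 1154.684651

L=367.548 V=1154.685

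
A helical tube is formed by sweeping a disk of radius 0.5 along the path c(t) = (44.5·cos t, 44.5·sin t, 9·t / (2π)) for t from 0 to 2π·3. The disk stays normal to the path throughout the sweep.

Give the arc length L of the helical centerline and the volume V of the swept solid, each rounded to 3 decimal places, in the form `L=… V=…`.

2πR = 2π·44.5 = 279.601746
per-turn = √(279.601746² + 9²) = √(78177.1365 + 81) = √78258.1365 = 279.746558
L = 3 × 279.746558 = 839.239673
V = π·0.5² × L = 0.785398 × 839.239673 = 659.137298

L=839.240 V=659.137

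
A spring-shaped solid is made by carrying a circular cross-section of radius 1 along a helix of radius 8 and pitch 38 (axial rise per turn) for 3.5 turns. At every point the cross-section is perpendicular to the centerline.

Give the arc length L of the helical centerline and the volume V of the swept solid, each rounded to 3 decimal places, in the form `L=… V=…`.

2πR = 2π·8 = 50.265482
per-turn = √(50.265482² + 38²) = √(2526.6187 + 1444) = √3970.6187 = 63.012846
L = 3.5 × 63.012846 = 220.544960
V = π·1² × L = 3.141593 × 220.544960 = 692.862426

L=220.545 V=692.862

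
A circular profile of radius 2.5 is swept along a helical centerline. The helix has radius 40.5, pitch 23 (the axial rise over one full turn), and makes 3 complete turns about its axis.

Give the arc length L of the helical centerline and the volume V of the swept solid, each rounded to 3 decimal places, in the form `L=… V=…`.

L=766.519 V=15050.564

2πR = 2π·40.5 = 254.469005
per-turn = √(254.469005² + 23²) = √(64754.4745 + 529) = √65283.4745 = 255.506310
L = 3 × 255.506310 = 766.518930
V = π·2.5² × L = 19.634954 × 766.518930 = 15050.563999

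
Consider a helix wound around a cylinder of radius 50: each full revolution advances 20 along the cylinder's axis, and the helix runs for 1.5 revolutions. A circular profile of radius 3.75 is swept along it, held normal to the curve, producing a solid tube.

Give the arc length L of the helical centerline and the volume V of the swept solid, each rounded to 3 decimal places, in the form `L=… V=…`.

2πR = 2π·50 = 314.159265
per-turn = √(314.159265² + 20²) = √(98696.0440 + 400) = √99096.0440 = 314.795241
L = 1.5 × 314.795241 = 472.192862
V = π·3.75² × L = 44.178647 × 472.192862 = 20860.841625

L=472.193 V=20860.842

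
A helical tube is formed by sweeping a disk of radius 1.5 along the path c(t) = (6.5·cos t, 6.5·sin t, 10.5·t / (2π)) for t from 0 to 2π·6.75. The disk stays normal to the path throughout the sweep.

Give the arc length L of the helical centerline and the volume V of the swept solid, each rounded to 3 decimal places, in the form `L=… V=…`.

2πR = 2π·6.5 = 40.840704
per-turn = √(40.840704² + 10.5²) = √(1667.9631 + 110.25) = √1778.2131 = 42.168865
L = 6.75 × 42.168865 = 284.639836
V = π·1.5² × L = 7.068583 × 284.639836 = 2012.000441

L=284.640 V=2012.000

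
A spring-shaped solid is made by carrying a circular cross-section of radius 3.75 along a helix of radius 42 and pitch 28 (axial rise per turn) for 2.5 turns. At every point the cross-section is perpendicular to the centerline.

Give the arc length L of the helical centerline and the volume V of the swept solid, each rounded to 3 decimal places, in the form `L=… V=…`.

2πR = 2π·42 = 263.893783
per-turn = √(263.893783² + 28²) = √(69639.9287 + 784) = √70423.9287 = 265.375072
L = 2.5 × 265.375072 = 663.437679
V = π·3.75² × L = 44.178647 × 663.437679 = 29309.778828

L=663.438 V=29309.779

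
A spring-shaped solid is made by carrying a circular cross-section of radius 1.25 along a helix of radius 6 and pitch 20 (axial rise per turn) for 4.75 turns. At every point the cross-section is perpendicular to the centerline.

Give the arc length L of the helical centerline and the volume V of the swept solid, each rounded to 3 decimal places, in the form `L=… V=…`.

2πR = 2π·6 = 37.699112
per-turn = √(37.699112² + 20²) = √(1421.2230 + 400) = √1821.2230 = 42.675790
L = 4.75 × 42.675790 = 202.710001
V = π·1.25² × L = 4.908739 × 202.710001 = 995.050393

L=202.710 V=995.050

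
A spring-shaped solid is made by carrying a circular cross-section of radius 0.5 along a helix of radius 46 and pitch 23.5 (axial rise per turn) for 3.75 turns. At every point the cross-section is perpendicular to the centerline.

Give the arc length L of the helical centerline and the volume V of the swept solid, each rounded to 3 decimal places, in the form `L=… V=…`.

L=1087.426 V=854.063

2πR = 2π·46 = 289.026524
per-turn = √(289.026524² + 23.5²) = √(83536.3317 + 552.25) = √84088.5817 = 289.980313
L = 3.75 × 289.980313 = 1087.426172
V = π·0.5² × L = 0.785398 × 1087.426172 = 854.062518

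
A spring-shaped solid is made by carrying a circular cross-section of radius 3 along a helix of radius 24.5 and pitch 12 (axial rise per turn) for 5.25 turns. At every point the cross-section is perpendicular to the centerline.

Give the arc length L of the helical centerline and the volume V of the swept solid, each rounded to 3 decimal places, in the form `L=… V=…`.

L=810.627 V=22919.925

2πR = 2π·24.5 = 153.938040
per-turn = √(153.938040² + 12²) = √(23696.9202 + 144) = √23840.9202 = 154.405052
L = 5.25 × 154.405052 = 810.626524
V = π·3² × L = 28.274334 × 810.626524 = 22919.925005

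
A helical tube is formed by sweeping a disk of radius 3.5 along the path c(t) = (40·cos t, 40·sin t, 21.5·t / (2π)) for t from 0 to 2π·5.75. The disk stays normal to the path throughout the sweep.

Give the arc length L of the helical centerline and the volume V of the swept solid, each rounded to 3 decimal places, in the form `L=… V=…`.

2πR = 2π·40 = 251.327412
per-turn = √(251.327412² + 21.5²) = √(63165.4682 + 462.25) = √63627.7182 = 252.245353
L = 5.75 × 252.245353 = 1450.410780
V = π·3.5² × L = 38.484510 × 1450.410780 = 55818.348192

L=1450.411 V=55818.348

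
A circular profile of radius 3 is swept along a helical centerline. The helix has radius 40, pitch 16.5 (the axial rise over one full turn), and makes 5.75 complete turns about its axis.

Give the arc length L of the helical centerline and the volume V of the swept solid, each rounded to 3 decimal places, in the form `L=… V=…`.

2πR = 2π·40 = 251.327412
per-turn = √(251.327412² + 16.5²) = √(63165.4682 + 272.25) = √63437.7182 = 251.868454
L = 5.75 × 251.868454 = 1448.243611
V = π·3² × L = 28.274334 × 1448.243611 = 40948.123401

L=1448.244 V=40948.123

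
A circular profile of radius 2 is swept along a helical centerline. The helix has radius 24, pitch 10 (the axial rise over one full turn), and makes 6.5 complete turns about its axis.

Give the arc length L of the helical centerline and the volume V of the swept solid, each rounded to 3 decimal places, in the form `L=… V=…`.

L=982.330 V=12344.320

2πR = 2π·24 = 150.796447
per-turn = √(150.796447² + 10²) = √(22739.5685 + 100) = √22839.5685 = 151.127656
L = 6.5 × 151.127656 = 982.329767
V = π·2² × L = 12.566371 × 982.329767 = 12344.319916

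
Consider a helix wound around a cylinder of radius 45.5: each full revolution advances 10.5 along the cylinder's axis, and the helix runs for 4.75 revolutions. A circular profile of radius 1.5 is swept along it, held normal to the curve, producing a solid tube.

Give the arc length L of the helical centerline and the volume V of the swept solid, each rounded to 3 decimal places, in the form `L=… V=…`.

2πR = 2π·45.5 = 285.884931
per-turn = √(285.884931² + 10.5²) = √(81730.1940 + 110.25) = √81840.4440 = 286.077689
L = 4.75 × 286.077689 = 1358.869022
V = π·1.5² × L = 7.068583 × 1358.869022 = 9605.279107

L=1358.869 V=9605.279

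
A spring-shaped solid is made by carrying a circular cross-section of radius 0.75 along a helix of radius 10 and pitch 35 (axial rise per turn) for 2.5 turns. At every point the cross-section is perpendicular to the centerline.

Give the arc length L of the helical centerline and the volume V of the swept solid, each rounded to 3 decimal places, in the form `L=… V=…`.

2πR = 2π·10 = 62.831853
per-turn = √(62.831853² + 35²) = √(3947.8418 + 1225) = √5172.8418 = 71.922470
L = 2.5 × 71.922470 = 179.806176
V = π·0.75² × L = 1.767146 × 179.806176 = 317.743741

L=179.806 V=317.744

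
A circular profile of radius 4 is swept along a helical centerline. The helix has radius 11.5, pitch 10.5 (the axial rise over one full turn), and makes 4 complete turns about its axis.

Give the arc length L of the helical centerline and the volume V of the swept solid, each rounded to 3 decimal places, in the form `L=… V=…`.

2πR = 2π·11.5 = 72.256631
per-turn = √(72.256631² + 10.5²) = √(5221.0207 + 110.25) = √5331.2707 = 73.015551
L = 4 × 73.015551 = 292.062205
V = π·4² × L = 50.265482 × 292.062205 = 14680.647647

L=292.062 V=14680.648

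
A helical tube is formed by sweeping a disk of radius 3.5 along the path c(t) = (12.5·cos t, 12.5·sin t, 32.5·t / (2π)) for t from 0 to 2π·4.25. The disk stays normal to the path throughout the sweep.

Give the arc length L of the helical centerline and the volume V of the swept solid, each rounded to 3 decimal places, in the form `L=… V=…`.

L=361.244 V=13902.291

2πR = 2π·12.5 = 78.539816
per-turn = √(78.539816² + 32.5²) = √(6168.5028 + 1056.25) = √7224.7528 = 84.998546
L = 4.25 × 84.998546 = 361.243819
V = π·3.5² × L = 38.484510 × 361.243819 = 13902.291356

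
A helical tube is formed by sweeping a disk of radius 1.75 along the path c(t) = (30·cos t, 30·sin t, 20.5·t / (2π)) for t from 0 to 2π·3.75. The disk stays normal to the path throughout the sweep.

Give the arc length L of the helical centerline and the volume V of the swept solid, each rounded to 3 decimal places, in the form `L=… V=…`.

2πR = 2π·30 = 188.495559
per-turn = √(188.495559² + 20.5²) = √(35530.5758 + 420.25) = √35950.8258 = 189.607030
L = 3.75 × 189.607030 = 711.026363
V = π·1.75² × L = 9.621128 × 711.026363 = 6840.875292

L=711.026 V=6840.875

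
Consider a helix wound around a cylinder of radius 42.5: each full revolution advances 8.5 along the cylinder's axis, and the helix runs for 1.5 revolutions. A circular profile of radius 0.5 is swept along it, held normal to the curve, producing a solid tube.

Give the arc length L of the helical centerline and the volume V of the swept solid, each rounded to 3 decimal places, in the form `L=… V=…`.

2πR = 2π·42.5 = 267.035376
per-turn = √(267.035376² + 8.5²) = √(71307.8918 + 72.25) = √71380.1418 = 267.170623
L = 1.5 × 267.170623 = 400.755935
V = π·0.5² × L = 0.785398 × 400.755935 = 314.752975

L=400.756 V=314.753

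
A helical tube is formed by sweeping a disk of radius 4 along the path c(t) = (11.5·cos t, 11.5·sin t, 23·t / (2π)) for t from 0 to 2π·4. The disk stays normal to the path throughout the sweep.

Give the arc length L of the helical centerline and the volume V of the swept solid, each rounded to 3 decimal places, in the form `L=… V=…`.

2πR = 2π·11.5 = 72.256631
per-turn = √(72.256631² + 23²) = √(5221.0207 + 529) = √5750.0207 = 75.828891
L = 4 × 75.828891 = 303.315564
V = π·4² × L = 50.265482 × 303.315564 = 15246.303185

L=303.316 V=15246.303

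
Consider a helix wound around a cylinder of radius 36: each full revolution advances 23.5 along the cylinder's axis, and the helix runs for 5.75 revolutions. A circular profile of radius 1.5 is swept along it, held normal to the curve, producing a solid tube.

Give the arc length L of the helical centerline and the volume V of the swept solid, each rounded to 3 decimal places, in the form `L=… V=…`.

2πR = 2π·36 = 226.194671
per-turn = √(226.194671² + 23.5²) = √(51164.0292 + 552.25) = √51716.2792 = 227.412135
L = 5.75 × 227.412135 = 1307.619777
V = π·1.5² × L = 7.068583 × 1307.619777 = 9243.019542

L=1307.620 V=9243.020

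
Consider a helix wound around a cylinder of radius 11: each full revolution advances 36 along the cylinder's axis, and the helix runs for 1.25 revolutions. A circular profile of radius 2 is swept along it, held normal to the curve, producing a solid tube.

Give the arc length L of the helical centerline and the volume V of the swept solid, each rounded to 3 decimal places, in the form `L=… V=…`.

2πR = 2π·11 = 69.115038
per-turn = √(69.115038² + 36²) = √(4776.8885 + 1296) = √6072.8885 = 77.928740
L = 1.25 × 77.928740 = 97.410925
V = π·2² × L = 12.566371 × 97.410925 = 1224.101787

L=97.411 V=1224.102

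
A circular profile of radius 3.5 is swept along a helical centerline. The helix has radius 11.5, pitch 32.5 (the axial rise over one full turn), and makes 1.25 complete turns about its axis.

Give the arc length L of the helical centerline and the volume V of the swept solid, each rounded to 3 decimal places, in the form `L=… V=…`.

L=99.037 V=3811.373

2πR = 2π·11.5 = 72.256631
per-turn = √(72.256631² + 32.5²) = √(5221.0207 + 1056.25) = √6277.2707 = 79.229229
L = 1.25 × 79.229229 = 99.036536
V = π·3.5² × L = 38.484510 × 99.036536 = 3811.372570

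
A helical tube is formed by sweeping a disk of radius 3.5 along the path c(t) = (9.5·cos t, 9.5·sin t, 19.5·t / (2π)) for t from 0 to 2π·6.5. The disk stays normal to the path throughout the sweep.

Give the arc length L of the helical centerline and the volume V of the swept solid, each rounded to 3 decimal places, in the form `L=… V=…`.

L=408.166 V=15708.057

2πR = 2π·9.5 = 59.690260
per-turn = √(59.690260² + 19.5²) = √(3562.9272 + 380.25) = √3943.1772 = 62.794723
L = 6.5 × 62.794723 = 408.165697
V = π·3.5² × L = 38.484510 × 408.165697 = 15708.056851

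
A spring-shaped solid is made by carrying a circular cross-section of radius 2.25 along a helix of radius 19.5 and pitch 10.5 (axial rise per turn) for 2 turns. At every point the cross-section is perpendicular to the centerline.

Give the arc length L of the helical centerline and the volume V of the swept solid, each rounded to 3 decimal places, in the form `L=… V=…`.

L=245.942 V=3911.545

2πR = 2π·19.5 = 122.522113
per-turn = √(122.522113² + 10.5²) = √(15011.6683 + 110.25) = √15121.9183 = 122.971209
L = 2 × 122.971209 = 245.942418
V = π·2.25² × L = 15.904313 × 245.942418 = 3911.545155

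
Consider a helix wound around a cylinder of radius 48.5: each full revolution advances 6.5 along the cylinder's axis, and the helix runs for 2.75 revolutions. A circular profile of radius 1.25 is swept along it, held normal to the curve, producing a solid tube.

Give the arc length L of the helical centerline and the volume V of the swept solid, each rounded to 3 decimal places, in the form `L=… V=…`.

L=838.210 V=4114.556

2πR = 2π·48.5 = 304.734487
per-turn = √(304.734487² + 6.5²) = √(92863.1078 + 42.25) = √92905.3578 = 304.803802
L = 2.75 × 304.803802 = 838.210456
V = π·1.25² × L = 4.908739 × 838.210456 = 4114.555954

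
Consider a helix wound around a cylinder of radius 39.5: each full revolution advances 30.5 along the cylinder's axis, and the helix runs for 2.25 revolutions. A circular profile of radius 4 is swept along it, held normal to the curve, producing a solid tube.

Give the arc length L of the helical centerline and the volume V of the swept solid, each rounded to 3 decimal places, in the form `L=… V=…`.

L=562.619 V=28280.316

2πR = 2π·39.5 = 248.185820
per-turn = √(248.185820² + 30.5²) = √(61596.2011 + 930.25) = √62526.4511 = 250.052897
L = 2.25 × 250.052897 = 562.619017
V = π·4² × L = 50.265482 × 562.619017 = 28280.316340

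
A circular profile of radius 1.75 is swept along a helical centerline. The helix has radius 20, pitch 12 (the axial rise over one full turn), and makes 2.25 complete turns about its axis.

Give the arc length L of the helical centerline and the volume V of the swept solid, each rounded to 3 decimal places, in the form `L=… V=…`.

2πR = 2π·20 = 125.663706
per-turn = √(125.663706² + 12²) = √(15791.3670 + 144) = √15935.3670 = 126.235364
L = 2.25 × 126.235364 = 284.029568
V = π·1.75² × L = 9.621128 × 284.029568 = 2732.684691

L=284.030 V=2732.685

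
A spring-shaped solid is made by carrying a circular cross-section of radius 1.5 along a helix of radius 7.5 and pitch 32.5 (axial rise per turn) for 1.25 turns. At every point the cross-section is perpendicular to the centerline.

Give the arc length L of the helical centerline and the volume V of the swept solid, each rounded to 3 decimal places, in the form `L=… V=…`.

L=71.555 V=505.795

2πR = 2π·7.5 = 47.123890
per-turn = √(47.123890² + 32.5²) = √(2220.6610 + 1056.25) = √3276.9110 = 57.244310
L = 1.25 × 57.244310 = 71.555387
V = π·1.5² × L = 7.068583 × 71.555387 = 505.795226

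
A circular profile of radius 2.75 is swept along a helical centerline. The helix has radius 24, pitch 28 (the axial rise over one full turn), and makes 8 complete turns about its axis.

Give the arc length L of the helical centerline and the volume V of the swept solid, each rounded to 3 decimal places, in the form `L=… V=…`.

L=1226.992 V=29151.228

2πR = 2π·24 = 150.796447
per-turn = √(150.796447² + 28²) = √(22739.5685 + 784) = √23523.5685 = 153.373950
L = 8 × 153.373950 = 1226.991600
V = π·2.75² × L = 23.758294 × 1226.991600 = 29151.227713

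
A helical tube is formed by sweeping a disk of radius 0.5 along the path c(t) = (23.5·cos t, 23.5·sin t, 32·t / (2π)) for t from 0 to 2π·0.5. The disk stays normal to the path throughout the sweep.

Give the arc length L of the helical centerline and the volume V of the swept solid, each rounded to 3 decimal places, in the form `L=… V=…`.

2πR = 2π·23.5 = 147.654855
per-turn = √(147.654855² + 32²) = √(21801.9561 + 1024) = √22825.9561 = 151.082614
L = 0.5 × 151.082614 = 75.541307
V = π·0.5² × L = 0.785398 × 75.541307 = 59.330004

L=75.541 V=59.330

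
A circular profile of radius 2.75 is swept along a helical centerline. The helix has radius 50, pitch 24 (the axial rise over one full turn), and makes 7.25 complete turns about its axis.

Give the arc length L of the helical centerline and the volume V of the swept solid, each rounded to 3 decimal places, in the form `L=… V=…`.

2πR = 2π·50 = 314.159265
per-turn = √(314.159265² + 24²) = √(98696.0440 + 576) = √99272.0440 = 315.074664
L = 7.25 × 315.074664 = 2284.291315
V = π·2.75² × L = 23.758294 × 2284.291315 = 54270.865663

L=2284.291 V=54270.866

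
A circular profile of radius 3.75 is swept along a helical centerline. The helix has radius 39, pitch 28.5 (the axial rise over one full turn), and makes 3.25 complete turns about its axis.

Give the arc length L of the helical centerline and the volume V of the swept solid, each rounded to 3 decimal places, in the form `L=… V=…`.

2πR = 2π·39 = 245.044227
per-turn = √(245.044227² + 28.5²) = √(60046.6732 + 812.25) = √60858.9232 = 246.696014
L = 3.25 × 246.696014 = 801.762045
V = π·3.75² × L = 44.178647 × 801.762045 = 35420.762096

L=801.762 V=35420.762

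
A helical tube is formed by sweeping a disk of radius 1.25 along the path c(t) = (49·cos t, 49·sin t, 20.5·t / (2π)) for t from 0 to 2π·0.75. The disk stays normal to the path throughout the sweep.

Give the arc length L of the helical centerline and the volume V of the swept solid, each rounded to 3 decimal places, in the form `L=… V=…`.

L=231.418 V=1135.972

2πR = 2π·49 = 307.876080
per-turn = √(307.876080² + 20.5²) = √(94787.6807 + 420.25) = √95207.9307 = 308.557824
L = 0.75 × 308.557824 = 231.418368
V = π·1.25² × L = 4.908739 × 231.418368 = 1135.972257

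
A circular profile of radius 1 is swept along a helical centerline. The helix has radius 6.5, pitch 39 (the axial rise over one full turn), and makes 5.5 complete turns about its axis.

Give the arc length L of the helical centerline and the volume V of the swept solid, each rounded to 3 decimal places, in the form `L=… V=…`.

2πR = 2π·6.5 = 40.840704
per-turn = √(40.840704² + 39²) = √(1667.9631 + 1521) = √3188.9631 = 56.470905
L = 5.5 × 56.470905 = 310.589979
V = π·1² × L = 3.141593 × 310.589979 = 975.747197

L=310.590 V=975.747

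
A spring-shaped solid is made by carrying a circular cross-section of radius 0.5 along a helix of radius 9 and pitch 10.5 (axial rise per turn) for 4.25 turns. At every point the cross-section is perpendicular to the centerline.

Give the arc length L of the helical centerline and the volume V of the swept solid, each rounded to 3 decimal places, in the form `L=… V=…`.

L=244.440 V=191.983

2πR = 2π·9 = 56.548668
per-turn = √(56.548668² + 10.5²) = √(3197.7518 + 110.25) = √3308.0018 = 57.515231
L = 4.25 × 57.515231 = 244.439733
V = π·0.5² × L = 0.785398 × 244.439733 = 191.982517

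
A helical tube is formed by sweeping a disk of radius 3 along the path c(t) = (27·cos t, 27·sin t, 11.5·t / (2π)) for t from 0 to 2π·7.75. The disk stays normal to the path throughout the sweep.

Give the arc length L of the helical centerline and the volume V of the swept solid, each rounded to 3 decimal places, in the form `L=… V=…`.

2πR = 2π·27 = 169.646003
per-turn = √(169.646003² + 11.5²) = √(28779.7664 + 132.25) = √28912.0164 = 170.035339
L = 7.75 × 170.035339 = 1317.773876
V = π·3² × L = 28.274334 × 1317.773876 = 37259.178538

L=1317.774 V=37259.179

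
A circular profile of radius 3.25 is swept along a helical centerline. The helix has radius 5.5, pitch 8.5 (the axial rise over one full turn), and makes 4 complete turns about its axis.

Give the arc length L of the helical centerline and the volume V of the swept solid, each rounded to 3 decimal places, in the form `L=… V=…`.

L=142.350 V=4723.614

2πR = 2π·5.5 = 34.557519
per-turn = √(34.557519² + 8.5²) = √(1194.2221 + 72.25) = √1266.4721 = 35.587528
L = 4 × 35.587528 = 142.350111
V = π·3.25² × L = 33.183072 × 142.350111 = 4723.614042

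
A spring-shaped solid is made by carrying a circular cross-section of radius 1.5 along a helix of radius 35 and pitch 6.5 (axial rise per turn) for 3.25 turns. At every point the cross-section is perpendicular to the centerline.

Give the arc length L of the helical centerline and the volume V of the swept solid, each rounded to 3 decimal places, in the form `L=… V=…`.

2πR = 2π·35 = 219.911486
per-turn = √(219.911486² + 6.5²) = √(48361.0616 + 42.25) = √48403.3116 = 220.007526
L = 3.25 × 220.007526 = 715.024460
V = π·1.5² × L = 7.068583 × 715.024460 = 5054.210079

L=715.024 V=5054.210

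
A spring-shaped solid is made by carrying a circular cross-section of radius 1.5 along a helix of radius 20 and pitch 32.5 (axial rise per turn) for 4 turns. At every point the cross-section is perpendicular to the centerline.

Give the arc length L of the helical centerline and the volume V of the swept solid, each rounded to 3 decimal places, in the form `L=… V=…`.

L=519.193 V=3669.962

2πR = 2π·20 = 125.663706
per-turn = √(125.663706² + 32.5²) = √(15791.3670 + 1056.25) = √16847.6170 = 129.798371
L = 4 × 129.798371 = 519.193483
V = π·1.5² × L = 7.068583 × 519.193483 = 3669.962471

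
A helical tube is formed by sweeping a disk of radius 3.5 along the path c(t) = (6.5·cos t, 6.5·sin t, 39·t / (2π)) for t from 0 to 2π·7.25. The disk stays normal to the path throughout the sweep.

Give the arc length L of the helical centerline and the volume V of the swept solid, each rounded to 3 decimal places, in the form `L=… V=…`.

2πR = 2π·6.5 = 40.840704
per-turn = √(40.840704² + 39²) = √(1667.9631 + 1521) = √3188.9631 = 56.470905
L = 7.25 × 56.470905 = 409.414063
V = π·3.5² × L = 38.484510 × 409.414063 = 15756.099617

L=409.414 V=15756.100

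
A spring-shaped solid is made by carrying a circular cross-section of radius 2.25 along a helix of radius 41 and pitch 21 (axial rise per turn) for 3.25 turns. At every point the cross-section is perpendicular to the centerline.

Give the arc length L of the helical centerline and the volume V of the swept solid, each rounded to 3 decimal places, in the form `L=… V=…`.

2πR = 2π·41 = 257.610598
per-turn = √(257.610598² + 21²) = √(66363.2200 + 441) = √66804.2200 = 258.465123
L = 3.25 × 258.465123 = 840.011651
V = π·2.25² × L = 15.904313 × 840.011651 = 13359.808059

L=840.012 V=13359.808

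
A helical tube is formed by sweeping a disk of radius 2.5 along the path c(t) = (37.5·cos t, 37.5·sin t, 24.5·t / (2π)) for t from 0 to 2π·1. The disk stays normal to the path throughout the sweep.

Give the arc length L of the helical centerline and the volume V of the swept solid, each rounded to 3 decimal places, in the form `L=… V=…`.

2πR = 2π·37.5 = 235.619449
per-turn = √(235.619449² + 24.5²) = √(55516.5248 + 600.25) = √56116.7748 = 236.889795
L = 1 × 236.889795 = 236.889795
V = π·2.5² × L = 19.634954 × 236.889795 = 4651.320239

L=236.890 V=4651.320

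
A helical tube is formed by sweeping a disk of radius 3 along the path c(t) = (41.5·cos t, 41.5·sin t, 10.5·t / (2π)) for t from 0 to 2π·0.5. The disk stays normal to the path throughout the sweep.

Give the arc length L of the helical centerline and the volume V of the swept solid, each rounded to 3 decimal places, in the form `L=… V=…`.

2πR = 2π·41.5 = 260.752190
per-turn = √(260.752190² + 10.5²) = √(67991.7047 + 110.25) = √68101.9547 = 260.963512
L = 0.5 × 260.963512 = 130.481756
V = π·3² × L = 28.274334 × 130.481756 = 3689.284738

L=130.482 V=3689.285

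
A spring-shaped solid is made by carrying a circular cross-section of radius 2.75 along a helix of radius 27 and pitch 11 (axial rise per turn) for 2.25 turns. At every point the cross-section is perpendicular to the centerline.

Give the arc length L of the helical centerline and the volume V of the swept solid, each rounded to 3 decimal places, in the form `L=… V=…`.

2πR = 2π·27 = 169.646003
per-turn = √(169.646003² + 11²) = √(28779.7664 + 121) = √28900.7664 = 170.002254
L = 2.25 × 170.002254 = 382.505072
V = π·2.75² × L = 23.758294 × 382.505072 = 9087.668125

L=382.505 V=9087.668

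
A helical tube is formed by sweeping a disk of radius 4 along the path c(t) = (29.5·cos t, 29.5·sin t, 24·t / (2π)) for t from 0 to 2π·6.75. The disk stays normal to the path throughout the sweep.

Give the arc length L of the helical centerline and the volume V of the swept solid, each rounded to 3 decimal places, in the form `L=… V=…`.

2πR = 2π·29.5 = 185.353967
per-turn = √(185.353967² + 24²) = √(34356.0929 + 576) = √34932.0929 = 186.901292
L = 6.75 × 186.901292 = 1261.583720
V = π·4² × L = 50.265482 × 1261.583720 = 63414.114368

L=1261.584 V=63414.114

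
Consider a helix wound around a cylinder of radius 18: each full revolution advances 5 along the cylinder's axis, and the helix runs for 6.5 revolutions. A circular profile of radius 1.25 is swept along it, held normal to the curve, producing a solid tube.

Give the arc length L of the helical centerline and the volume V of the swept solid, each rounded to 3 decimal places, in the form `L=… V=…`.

L=735.851 V=3612.099

2πR = 2π·18 = 113.097336
per-turn = √(113.097336² + 5²) = √(12791.0073 + 25) = √12816.0073 = 113.207806
L = 6.5 × 113.207806 = 735.850738
V = π·1.25² × L = 4.908739 × 735.850738 = 3612.098863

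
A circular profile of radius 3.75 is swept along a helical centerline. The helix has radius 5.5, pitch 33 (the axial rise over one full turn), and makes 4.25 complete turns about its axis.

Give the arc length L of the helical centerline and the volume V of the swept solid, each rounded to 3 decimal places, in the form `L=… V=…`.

2πR = 2π·5.5 = 34.557519
per-turn = √(34.557519² + 33²) = √(1194.2221 + 1089) = √2283.2221 = 47.783074
L = 4.25 × 47.783074 = 203.078063
V = π·3.75² × L = 44.178647 × 203.078063 = 8971.714007

L=203.078 V=8971.714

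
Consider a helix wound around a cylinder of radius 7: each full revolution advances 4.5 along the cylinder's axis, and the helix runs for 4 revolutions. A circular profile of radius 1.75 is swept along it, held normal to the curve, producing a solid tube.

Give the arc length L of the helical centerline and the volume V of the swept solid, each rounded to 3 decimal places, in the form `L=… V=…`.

L=176.848 V=1701.473

2πR = 2π·7 = 43.982297
per-turn = √(43.982297² + 4.5²) = √(1934.4425 + 20.25) = √1954.6925 = 44.211904
L = 4 × 44.211904 = 176.847616
V = π·1.75² × L = 9.621128 × 176.847616 = 1701.473465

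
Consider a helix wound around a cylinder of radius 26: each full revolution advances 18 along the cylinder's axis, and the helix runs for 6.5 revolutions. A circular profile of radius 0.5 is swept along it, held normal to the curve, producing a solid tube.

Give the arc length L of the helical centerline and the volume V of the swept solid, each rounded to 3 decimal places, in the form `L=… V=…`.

L=1068.285 V=839.029

2πR = 2π·26 = 163.362818
per-turn = √(163.362818² + 18²) = √(26687.4103 + 324) = √27011.4103 = 164.351484
L = 6.5 × 164.351484 = 1068.284646
V = π·0.5² × L = 0.785398 × 1068.284646 = 839.028799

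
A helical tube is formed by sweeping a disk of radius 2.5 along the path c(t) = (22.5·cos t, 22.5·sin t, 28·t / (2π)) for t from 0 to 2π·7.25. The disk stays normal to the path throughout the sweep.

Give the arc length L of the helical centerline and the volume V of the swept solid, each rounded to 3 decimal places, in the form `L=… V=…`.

2πR = 2π·22.5 = 141.371669
per-turn = √(141.371669² + 28²) = √(19985.9489 + 784) = √20769.9489 = 144.117830
L = 7.25 × 144.117830 = 1044.854267
V = π·2.5² × L = 19.634954 × 1044.854267 = 20515.665562

L=1044.854 V=20515.666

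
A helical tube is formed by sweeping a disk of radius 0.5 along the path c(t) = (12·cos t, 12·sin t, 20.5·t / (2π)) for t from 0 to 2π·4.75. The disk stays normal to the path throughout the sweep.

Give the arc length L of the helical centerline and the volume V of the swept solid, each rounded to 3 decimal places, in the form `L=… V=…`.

2πR = 2π·12 = 75.398224
per-turn = √(75.398224² + 20.5²) = √(5684.8921 + 420.25) = √6105.1421 = 78.135409
L = 4.75 × 78.135409 = 371.143193
V = π·0.5² × L = 0.785398 × 371.143193 = 291.495182

L=371.143 V=291.495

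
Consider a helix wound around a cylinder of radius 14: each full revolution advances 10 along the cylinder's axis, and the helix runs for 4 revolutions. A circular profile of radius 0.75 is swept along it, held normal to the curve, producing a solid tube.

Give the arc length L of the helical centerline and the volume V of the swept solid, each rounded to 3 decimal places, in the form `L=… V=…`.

L=354.125 V=625.790

2πR = 2π·14 = 87.964594
per-turn = √(87.964594² + 10²) = √(7737.7699 + 100) = √7837.7699 = 88.531180
L = 4 × 88.531180 = 354.124720
V = π·0.75² × L = 1.767146 × 354.124720 = 625.790036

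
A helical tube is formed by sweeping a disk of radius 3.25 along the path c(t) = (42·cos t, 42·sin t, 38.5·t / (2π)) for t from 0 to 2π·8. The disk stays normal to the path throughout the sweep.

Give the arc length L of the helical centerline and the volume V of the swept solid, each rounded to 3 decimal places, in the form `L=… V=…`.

L=2133.499 V=70796.063

2πR = 2π·42 = 263.893783
per-turn = √(263.893783² + 38.5²) = √(69639.9287 + 1482.25) = √71122.1787 = 266.687418
L = 8 × 266.687418 = 2133.499340
V = π·3.25² × L = 33.183072 × 2133.499340 = 70796.063073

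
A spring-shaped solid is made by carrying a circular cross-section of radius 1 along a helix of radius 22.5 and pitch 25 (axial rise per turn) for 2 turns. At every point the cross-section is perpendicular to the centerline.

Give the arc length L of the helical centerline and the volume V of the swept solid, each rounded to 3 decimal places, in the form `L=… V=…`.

2πR = 2π·22.5 = 141.371669
per-turn = √(141.371669² + 25²) = √(19985.9489 + 625) = √20610.9489 = 143.565138
L = 2 × 143.565138 = 287.130276
V = π·1² × L = 3.141593 × 287.130276 = 902.046367

L=287.130 V=902.046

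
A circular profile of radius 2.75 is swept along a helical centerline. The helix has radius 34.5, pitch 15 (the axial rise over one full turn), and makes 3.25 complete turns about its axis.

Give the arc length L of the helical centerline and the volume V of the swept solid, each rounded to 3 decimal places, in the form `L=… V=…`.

L=706.187 V=16777.795

2πR = 2π·34.5 = 216.769893
per-turn = √(216.769893² + 15²) = √(46989.1866 + 225) = √47214.1866 = 217.288257
L = 3.25 × 217.288257 = 706.186835
V = π·2.75² × L = 23.758294 × 706.186835 = 16777.794750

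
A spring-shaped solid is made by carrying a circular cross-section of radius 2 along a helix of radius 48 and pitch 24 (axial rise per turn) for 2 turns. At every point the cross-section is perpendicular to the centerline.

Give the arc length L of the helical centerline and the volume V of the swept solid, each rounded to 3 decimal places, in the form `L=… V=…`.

2πR = 2π·48 = 301.592895
per-turn = √(301.592895² + 24²) = √(90958.2742 + 576) = √91534.2742 = 302.546317
L = 2 × 302.546317 = 605.092635
V = π·2² × L = 12.566371 × 605.092635 = 7603.818304

L=605.093 V=7603.818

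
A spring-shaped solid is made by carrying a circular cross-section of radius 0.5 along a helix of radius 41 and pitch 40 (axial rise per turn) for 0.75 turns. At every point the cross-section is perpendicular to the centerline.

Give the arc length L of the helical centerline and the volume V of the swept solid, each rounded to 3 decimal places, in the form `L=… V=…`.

2πR = 2π·41 = 257.610598
per-turn = √(257.610598² + 40²) = √(66363.2200 + 1600) = √67963.2200 = 260.697564
L = 0.75 × 260.697564 = 195.523173
V = π·0.5² × L = 0.785398 × 195.523173 = 153.563541

L=195.523 V=153.564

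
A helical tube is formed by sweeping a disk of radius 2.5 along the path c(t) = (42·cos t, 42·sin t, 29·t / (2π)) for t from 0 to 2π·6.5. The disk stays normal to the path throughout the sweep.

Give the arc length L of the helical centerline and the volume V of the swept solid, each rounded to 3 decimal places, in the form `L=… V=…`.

2πR = 2π·42 = 263.893783
per-turn = √(263.893783² + 29²) = √(69639.9287 + 841) = √70480.9287 = 265.482445
L = 6.5 × 265.482445 = 1725.635893
V = π·2.5² × L = 19.634954 × 1725.635893 = 33882.781529

L=1725.636 V=33882.782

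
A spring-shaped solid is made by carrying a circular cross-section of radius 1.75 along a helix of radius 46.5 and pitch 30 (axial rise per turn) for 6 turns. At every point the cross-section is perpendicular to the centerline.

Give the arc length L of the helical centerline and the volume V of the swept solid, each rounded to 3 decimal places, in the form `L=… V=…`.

L=1762.226 V=16954.598

2πR = 2π·46.5 = 292.168117
per-turn = √(292.168117² + 30²) = √(85362.2085 + 900) = √86262.2085 = 293.704287
L = 6 × 293.704287 = 1762.225725
V = π·1.75² × L = 9.621128 × 1762.225725 = 16954.598384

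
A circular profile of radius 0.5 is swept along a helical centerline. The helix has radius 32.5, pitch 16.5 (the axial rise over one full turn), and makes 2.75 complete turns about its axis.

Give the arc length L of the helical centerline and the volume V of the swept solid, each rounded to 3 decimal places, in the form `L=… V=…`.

L=563.390 V=442.485

2πR = 2π·32.5 = 204.203522
per-turn = √(204.203522² + 16.5²) = √(41699.0786 + 272.25) = √41971.3286 = 204.869052
L = 2.75 × 204.869052 = 563.389894
V = π·0.5² × L = 0.785398 × 563.389894 = 442.485388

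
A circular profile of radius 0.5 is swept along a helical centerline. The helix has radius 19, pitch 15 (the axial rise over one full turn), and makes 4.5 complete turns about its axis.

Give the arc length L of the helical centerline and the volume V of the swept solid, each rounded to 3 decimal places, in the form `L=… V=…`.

2πR = 2π·19 = 119.380521
per-turn = √(119.380521² + 15²) = √(14251.7088 + 225) = √14476.7088 = 120.319195
L = 4.5 × 120.319195 = 541.436379
V = π·0.5² × L = 0.785398 × 541.436379 = 425.243138

L=541.436 V=425.243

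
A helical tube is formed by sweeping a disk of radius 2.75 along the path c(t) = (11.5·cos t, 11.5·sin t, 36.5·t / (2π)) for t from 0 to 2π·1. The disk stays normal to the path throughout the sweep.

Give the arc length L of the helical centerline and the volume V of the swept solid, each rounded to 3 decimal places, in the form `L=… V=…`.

L=80.952 V=1923.288

2πR = 2π·11.5 = 72.256631
per-turn = √(72.256631² + 36.5²) = √(5221.0207 + 1332.25) = √6553.2707 = 80.952274
L = 1 × 80.952274 = 80.952274
V = π·2.75² × L = 23.758294 × 80.952274 = 1923.287971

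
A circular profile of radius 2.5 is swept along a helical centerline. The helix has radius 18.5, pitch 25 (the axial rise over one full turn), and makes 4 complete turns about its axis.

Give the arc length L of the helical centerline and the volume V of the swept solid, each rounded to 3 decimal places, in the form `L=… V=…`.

2πR = 2π·18.5 = 116.238928
per-turn = √(116.238928² + 25²) = √(13511.4884 + 625) = √14136.4884 = 118.896966
L = 4 × 118.896966 = 475.587862
V = π·2.5² × L = 19.634954 × 475.587862 = 9338.145840

L=475.588 V=9338.146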